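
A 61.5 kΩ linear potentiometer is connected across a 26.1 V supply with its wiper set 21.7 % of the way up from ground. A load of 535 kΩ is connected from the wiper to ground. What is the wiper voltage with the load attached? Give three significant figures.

The wiper splits the pot into (1−α)R = 48.15 kΩ above and αR = 13.35 kΩ below.
Lower section ‖ load = 13.02 kΩ.
V_wiper = 26.1 × 13.02/(48.15 + 13.02) = 5.56 V.

V ≈ 5.56 V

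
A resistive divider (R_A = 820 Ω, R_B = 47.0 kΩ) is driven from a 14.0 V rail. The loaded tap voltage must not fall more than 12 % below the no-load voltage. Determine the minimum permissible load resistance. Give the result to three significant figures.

R_L(min) ≈ 5.91 kΩ

Output resistance R_th = R_A‖R_B = (820 × 47000)/47820 = 805.9 Ω.
The fractional drop is R_th/(R_th + R_L); requiring this ≤ 0.120 gives R_L ≥ R_th(1/0.120 − 1) = 805.9 × 7.333 = 5.91 kΩ.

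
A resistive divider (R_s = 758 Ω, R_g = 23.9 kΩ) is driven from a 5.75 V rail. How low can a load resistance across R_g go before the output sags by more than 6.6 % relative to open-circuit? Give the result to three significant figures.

R_L(min) ≈ 10.4 kΩ

Output resistance R_th = R_s‖R_g = (758 × 23900)/24660 = 734.7 Ω.
The fractional drop is R_th/(R_th + R_L); requiring this ≤ 0.0660 gives R_L ≥ R_th(1/0.0660 − 1) = 734.7 × 14.15 = 10.4 kΩ.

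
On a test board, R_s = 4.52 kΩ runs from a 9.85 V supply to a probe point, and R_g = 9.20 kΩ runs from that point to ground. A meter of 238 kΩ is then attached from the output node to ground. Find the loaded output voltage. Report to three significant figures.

The load sits in parallel with R_g: R_g‖R_L = (9.20 × 238) / (9.20 + 238) = 8.858 kΩ.
V_out = 9.85 × 8.858 / (4.52 + 8.858) = 9.85 × 8.858/13.38 = 6.52 V.

V_out ≈ 6.52 V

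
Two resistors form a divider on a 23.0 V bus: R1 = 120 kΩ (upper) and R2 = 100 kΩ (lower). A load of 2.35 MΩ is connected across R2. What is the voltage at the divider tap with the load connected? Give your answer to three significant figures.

The load sits in parallel with R2: R2‖R_L = (100 × 2350) / (100 + 2350) = 95.92 kΩ.
V_out = 23.0 × 95.92 / (120 + 95.92) = 23.0 × 95.92/215.9 = 10.2 V.
(Unloaded it would have been 10.5 V.)

V_out ≈ 10.2 V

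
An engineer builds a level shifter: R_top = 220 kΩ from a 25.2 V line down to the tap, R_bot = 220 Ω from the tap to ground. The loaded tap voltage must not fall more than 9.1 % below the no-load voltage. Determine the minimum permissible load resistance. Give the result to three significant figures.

Output resistance R_th = R_top‖R_bot = (220000 × 220)/220200 = 219.8 Ω.
The fractional drop is R_th/(R_th + R_L); requiring this ≤ 0.0910 gives R_L ≥ R_th(1/0.0910 − 1) = 219.8 × 9.989 = 2.20 kΩ.

R_L(min) ≈ 2.20 kΩ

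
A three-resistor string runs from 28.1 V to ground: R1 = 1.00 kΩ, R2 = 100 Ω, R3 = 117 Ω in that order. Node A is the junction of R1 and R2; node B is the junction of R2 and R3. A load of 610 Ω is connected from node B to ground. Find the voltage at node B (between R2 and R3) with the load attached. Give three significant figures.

V ≈ 2.30 V

At node B, R3 is in parallel with the load: R3‖R_L = 98.17 Ω.
Below node A the resistance is R2 + (R3‖R_L) = 198.2 Ω, so V_A = 28.1 × 198.2/1198 = 4.648 V.
Then V_B = V_A × (R3‖R_L)/(R2 + R3‖R_L) = 4.648 × 98.17/198.2 = 2.30 V.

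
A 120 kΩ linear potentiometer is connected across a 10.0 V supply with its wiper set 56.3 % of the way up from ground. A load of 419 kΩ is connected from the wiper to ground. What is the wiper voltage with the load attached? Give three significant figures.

The wiper splits the pot into (1−α)R = 52.44 kΩ above and αR = 67.56 kΩ below.
Lower section ‖ load = 58.18 kΩ.
V_wiper = 10.0 × 58.18/(52.44 + 58.18) = 5.26 V.

V ≈ 5.26 V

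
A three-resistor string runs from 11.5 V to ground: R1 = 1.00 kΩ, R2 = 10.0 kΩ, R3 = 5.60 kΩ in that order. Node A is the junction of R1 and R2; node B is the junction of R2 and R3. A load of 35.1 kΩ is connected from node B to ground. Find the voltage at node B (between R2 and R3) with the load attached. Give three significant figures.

V ≈ 3.51 V

At node B, R3 is in parallel with the load: R3‖R_L = 4.829 kΩ.
Below node A the resistance is R2 + (R3‖R_L) = 14.83 kΩ, so V_A = 11.5 × 14.83/15.83 = 10.77 V.
Then V_B = V_A × (R3‖R_L)/(R2 + R3‖R_L) = 10.77 × 4.829/14.83 = 3.51 V.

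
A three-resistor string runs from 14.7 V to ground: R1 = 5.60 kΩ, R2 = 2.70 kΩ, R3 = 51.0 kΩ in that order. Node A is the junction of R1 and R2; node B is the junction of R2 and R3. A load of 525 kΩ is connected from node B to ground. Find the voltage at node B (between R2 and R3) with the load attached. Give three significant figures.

V ≈ 12.5 V

At node B, R3 is in parallel with the load: R3‖R_L = 46.48 kΩ.
Below node A the resistance is R2 + (R3‖R_L) = 49.18 kΩ, so V_A = 14.7 × 49.18/54.78 = 13.20 V.
Then V_B = V_A × (R3‖R_L)/(R2 + R3‖R_L) = 13.20 × 46.48/49.18 = 12.5 V.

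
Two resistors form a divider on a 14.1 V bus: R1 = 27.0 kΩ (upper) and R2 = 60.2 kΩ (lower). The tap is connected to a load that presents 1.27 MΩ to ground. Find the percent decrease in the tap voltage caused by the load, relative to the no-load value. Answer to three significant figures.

1.45 %

The divider's output (Thévenin) resistance is R1‖R2 = 18.64 kΩ.
Fractional drop under load = R_th/(R_th + R_L) = 18.64 / (18.64 + 1270) = 0.01446.
So the output falls by 1.45 %.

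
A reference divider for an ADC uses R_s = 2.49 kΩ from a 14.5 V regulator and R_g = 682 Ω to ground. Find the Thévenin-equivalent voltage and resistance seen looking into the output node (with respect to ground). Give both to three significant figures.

V_th is the open-circuit tap voltage: 14.5 × 682/(2490 + 682) = 3.12 V.
With the supply zeroed, R_s and R_g appear in parallel from the tap: R_th = R_s‖R_g = (2490 × 682)/3172 = 535 Ω.

V_th = 3.12 V, R_th = 535 Ω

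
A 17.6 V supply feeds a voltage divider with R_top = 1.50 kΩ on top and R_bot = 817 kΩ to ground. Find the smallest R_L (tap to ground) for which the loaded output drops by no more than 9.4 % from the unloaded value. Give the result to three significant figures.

Output resistance R_th = R_top‖R_bot = (1.50 × 817)/818.5 = 1.497 kΩ.
The fractional drop is R_th/(R_th + R_L); requiring this ≤ 0.0940 gives R_L ≥ R_th(1/0.0940 − 1) = 1.497 × 9.638 = 14.4 kΩ.

R_L(min) ≈ 14.4 kΩ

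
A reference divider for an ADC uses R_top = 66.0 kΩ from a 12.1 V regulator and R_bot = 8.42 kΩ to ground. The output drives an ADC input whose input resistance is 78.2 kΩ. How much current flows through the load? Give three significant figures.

R_bot‖R_L = 7.602 kΩ; V_out = 12.1 × 7.602/73.60 = 1.250 V.
I_L = V_out / R_L = 1.250 / 78.2 kΩ = 0.0160 mA.

I_L ≈ 0.0160 mA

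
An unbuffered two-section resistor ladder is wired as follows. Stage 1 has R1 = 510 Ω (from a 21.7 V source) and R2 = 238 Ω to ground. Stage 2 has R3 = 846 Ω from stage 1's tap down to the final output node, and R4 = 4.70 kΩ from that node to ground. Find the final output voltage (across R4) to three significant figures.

Stage 2 presents R3+R4 = 5546 Ω as a load on stage 1's tap.
Stage 1's lower leg becomes R2‖(R3+R4) = 228.2 Ω, so V_mid = 21.7 × 228.2/738.2 = 6.708 V.
Stage 2 is itself unloaded: V_out = V_mid × R4/(R3+R4) = 6.708 × 4700/5546 = 5.68 V.

V_out ≈ 5.68 V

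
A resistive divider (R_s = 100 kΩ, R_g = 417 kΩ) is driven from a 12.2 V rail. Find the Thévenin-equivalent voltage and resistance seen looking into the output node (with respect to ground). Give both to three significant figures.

V_th is the open-circuit tap voltage: 12.2 × 417/(100 + 417) = 9.84 V.
With the supply zeroed, R_s and R_g appear in parallel from the tap: R_th = R_s‖R_g = (100 × 417)/517.0 = 80.7 kΩ.

V_th = 9.84 V, R_th = 80.7 kΩ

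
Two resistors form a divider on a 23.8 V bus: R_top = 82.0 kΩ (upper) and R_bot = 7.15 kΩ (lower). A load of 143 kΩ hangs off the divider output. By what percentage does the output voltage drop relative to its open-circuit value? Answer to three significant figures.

4.40 %

The divider's output (Thévenin) resistance is R_top‖R_bot = 6.577 kΩ.
Fractional drop under load = R_th/(R_th + R_L) = 6.577 / (6.577 + 143) = 0.04397.
So the output falls by 4.40 %.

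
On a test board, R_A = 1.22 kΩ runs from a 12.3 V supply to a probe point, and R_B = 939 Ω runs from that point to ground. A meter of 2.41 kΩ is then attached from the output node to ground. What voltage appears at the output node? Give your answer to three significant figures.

V_out ≈ 4.38 V

The load sits in parallel with R_B: R_B‖R_L = (939 × 2410) / (939 + 2410) = 675.7 Ω.
V_out = 12.3 × 675.7 / (1220 + 675.7) = 12.3 × 675.7/1896 = 4.38 V.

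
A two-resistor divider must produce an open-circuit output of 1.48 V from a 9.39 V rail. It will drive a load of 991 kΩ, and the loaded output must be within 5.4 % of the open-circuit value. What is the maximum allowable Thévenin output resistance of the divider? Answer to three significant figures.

Loading drop = R_th/(R_th + R_L) ≤ 0.0540, so R_th ≤ R_L · ε/(1−ε) = 991 kΩ × 0.0540/0.9460 = 56.6 kΩ.

R_th ≤ 56.6 kΩ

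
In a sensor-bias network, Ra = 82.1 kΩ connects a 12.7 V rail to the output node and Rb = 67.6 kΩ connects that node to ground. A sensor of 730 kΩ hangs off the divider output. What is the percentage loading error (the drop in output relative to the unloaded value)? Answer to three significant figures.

The divider's output (Thévenin) resistance is Ra‖Rb = 37.07 kΩ.
Fractional drop under load = R_th/(R_th + R_L) = 37.07 / (37.07 + 730) = 0.04833.
So the output falls by 4.83 %.

4.83 %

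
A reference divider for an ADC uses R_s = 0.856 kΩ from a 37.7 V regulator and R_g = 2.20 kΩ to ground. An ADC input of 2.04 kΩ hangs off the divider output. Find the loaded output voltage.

The load sits in parallel with R_g: R_g‖R_L = (2200 × 2040) / (2200 + 2040) = 1058 Ω.
V_out = 37.7 × 1058 / (856 + 1058) = 37.7 × 1058/1914 = 20.8 V.

V_out ≈ 20.8 V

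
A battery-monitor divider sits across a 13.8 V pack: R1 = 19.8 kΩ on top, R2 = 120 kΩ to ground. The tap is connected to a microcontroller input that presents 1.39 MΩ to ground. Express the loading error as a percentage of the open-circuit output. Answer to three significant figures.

The divider's output (Thévenin) resistance is R1‖R2 = 17.00 kΩ.
Fractional drop under load = R_th/(R_th + R_L) = 17.00 / (17.00 + 1390) = 0.01208.
So the output falls by 1.21 %.

1.21 %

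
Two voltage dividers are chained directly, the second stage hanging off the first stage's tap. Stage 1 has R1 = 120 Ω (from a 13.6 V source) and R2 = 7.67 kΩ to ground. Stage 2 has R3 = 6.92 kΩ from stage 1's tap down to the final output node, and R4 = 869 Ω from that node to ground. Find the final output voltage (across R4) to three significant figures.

V_out ≈ 1.47 V

Stage 2 presents R3+R4 = 7789 Ω as a load on stage 1's tap.
Stage 1's lower leg becomes R2‖(R3+R4) = 3865 Ω, so V_mid = 13.6 × 3865/3985 = 13.19 V.
Stage 2 is itself unloaded: V_out = V_mid × R4/(R3+R4) = 13.19 × 869/7789 = 1.47 V.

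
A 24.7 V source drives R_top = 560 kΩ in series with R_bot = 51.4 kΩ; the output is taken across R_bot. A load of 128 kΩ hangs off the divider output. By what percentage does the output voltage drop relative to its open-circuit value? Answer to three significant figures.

26.9 %

Unloaded V = 24.7 × 51.4/611.4 = 2.077 V.
Loaded: R_bot‖R_L = 36.67 kΩ, giving V = 24.7 × 36.67/596.7 = 1.518 V.
Drop = (2.077 − 1.518) / 2.077 = 26.9 %.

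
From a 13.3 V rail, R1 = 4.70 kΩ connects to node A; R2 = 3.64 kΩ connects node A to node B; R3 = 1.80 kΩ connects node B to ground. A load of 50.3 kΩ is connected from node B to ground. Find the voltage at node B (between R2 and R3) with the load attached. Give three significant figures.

At node B, R3 is in parallel with the load: R3‖R_L = 1.738 kΩ.
Below node A the resistance is R2 + (R3‖R_L) = 5.378 kΩ, so V_A = 13.3 × 5.378/10.08 = 7.097 V.
Then V_B = V_A × (R3‖R_L)/(R2 + R3‖R_L) = 7.097 × 1.738/5.378 = 2.29 V.

V ≈ 2.29 V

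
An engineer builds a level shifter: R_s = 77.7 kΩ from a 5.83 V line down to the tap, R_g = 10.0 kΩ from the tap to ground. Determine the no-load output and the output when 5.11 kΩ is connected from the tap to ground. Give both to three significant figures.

Open-circuit: V = 5.83 × 10.0/(77.7 + 10.0) = 0.665 V.
With the load, R_g becomes R_g‖R_L = 3.382 kΩ, so V = 5.83 × 3.382/81.08 = 0.243 V.

Unloaded: 0.665 V; loaded: 0.243 V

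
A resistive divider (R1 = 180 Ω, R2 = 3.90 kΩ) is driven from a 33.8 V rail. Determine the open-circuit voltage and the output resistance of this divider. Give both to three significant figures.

V_th is the open-circuit tap voltage: 33.8 × 3900/(180 + 3900) = 32.3 V.
With the supply zeroed, R1 and R2 appear in parallel from the tap: R_th = R1‖R2 = (180 × 3900)/4080 = 172 Ω.

V_th = 32.3 V, R_th = 172 Ω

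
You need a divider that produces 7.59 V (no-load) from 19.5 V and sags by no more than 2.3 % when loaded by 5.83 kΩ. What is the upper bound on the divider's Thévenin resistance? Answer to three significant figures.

R_th ≤ 137 Ω

Loading drop = R_th/(R_th + R_L) ≤ 0.0230, so R_th ≤ R_L · ε/(1−ε) = 5.83 kΩ × 0.0230/0.9770 = 137 Ω.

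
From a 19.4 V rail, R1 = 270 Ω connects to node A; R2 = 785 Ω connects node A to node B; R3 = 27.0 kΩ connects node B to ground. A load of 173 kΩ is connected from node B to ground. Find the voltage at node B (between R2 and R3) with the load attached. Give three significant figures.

V ≈ 18.6 V

At node B, R3 is in parallel with the load: R3‖R_L = 23360 Ω.
Below node A the resistance is R2 + (R3‖R_L) = 24140 Ω, so V_A = 19.4 × 24140/24410 = 19.19 V.
Then V_B = V_A × (R3‖R_L)/(R2 + R3‖R_L) = 19.19 × 23360/24140 = 18.6 V.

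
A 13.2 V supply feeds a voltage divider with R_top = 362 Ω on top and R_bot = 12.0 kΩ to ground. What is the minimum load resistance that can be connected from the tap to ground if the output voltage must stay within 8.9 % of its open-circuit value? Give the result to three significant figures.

R_L(min) ≈ 3.60 kΩ

Output resistance R_th = R_top‖R_bot = (362 × 12000)/12360 = 351.4 Ω.
The fractional drop is R_th/(R_th + R_L); requiring this ≤ 0.0890 gives R_L ≥ R_th(1/0.0890 − 1) = 351.4 × 10.24 = 3.60 kΩ.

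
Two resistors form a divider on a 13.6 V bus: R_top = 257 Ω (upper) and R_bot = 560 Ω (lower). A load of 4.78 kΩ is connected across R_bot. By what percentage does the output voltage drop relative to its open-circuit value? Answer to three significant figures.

3.55 %

The divider's output (Thévenin) resistance is R_top‖R_bot = 176.2 Ω.
Fractional drop under load = R_th/(R_th + R_L) = 176.2 / (176.2 + 4780) = 0.03554.
So the output falls by 3.55 %.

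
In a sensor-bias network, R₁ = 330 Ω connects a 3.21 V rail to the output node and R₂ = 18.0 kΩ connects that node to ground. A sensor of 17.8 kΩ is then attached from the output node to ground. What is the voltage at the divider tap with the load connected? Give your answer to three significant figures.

The load sits in parallel with R₂: R₂‖R_L = (18000 × 17800) / (18000 + 17800) = 8950 Ω.
V_out = 3.21 × 8950 / (330 + 8950) = 3.21 × 8950/9280 = 3.10 V.

V_out ≈ 3.10 V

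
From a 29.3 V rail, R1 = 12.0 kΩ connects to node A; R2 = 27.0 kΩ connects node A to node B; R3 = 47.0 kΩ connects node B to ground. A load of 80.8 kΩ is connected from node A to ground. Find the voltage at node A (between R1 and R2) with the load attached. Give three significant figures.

V ≈ 22.4 V

Below node A the series string R2+R3 = 74.00 kΩ sits in parallel with the 80.8 kΩ load: 38.63 kΩ.
V_A = 29.3 × 38.63/(12.0 + 38.63) = 22.4 V.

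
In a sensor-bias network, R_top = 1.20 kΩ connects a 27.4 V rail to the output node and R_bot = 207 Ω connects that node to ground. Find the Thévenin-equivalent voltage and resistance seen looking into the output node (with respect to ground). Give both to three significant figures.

V_th = 4.03 V, R_th = 177 Ω

V_th is the open-circuit tap voltage: 27.4 × 207/(1200 + 207) = 4.03 V.
With the supply zeroed, R_top and R_bot appear in parallel from the tap: R_th = R_top‖R_bot = (1200 × 207)/1407 = 177 Ω.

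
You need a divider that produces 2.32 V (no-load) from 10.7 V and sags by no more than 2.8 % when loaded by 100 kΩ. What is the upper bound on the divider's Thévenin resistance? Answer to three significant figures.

Loading drop = R_th/(R_th + R_L) ≤ 0.0280, so R_th ≤ R_L · ε/(1−ε) = 100 kΩ × 0.0280/0.9720 = 2.88 kΩ.

R_th ≤ 2.88 kΩ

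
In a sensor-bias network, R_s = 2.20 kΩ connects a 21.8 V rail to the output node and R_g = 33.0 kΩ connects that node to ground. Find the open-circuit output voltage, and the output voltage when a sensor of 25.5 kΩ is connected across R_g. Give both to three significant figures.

Open-circuit: V = 21.8 × 33.0/(2.20 + 33.0) = 20.4 V.
With the load, R_g becomes R_g‖R_L = 14.38 kΩ, so V = 21.8 × 14.38/16.58 = 18.9 V.

Unloaded: 20.4 V; loaded: 18.9 V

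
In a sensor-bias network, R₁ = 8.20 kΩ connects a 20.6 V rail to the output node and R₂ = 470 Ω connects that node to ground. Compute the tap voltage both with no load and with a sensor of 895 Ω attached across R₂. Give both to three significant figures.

Unloaded: 1.12 V; loaded: 0.746 V

Open-circuit: V = 20.6 × 470/(8200 + 470) = 1.12 V.
With the load, R₂ becomes R₂‖R_L = 308.2 Ω, so V = 20.6 × 308.2/8508 = 0.746 V.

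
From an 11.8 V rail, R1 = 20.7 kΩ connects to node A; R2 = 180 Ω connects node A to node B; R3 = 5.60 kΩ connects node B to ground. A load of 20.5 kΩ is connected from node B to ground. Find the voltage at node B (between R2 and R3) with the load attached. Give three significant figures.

At node B, R3 is in parallel with the load: R3‖R_L = 4398 Ω.
Below node A the resistance is R2 + (R3‖R_L) = 4578 Ω, so V_A = 11.8 × 4578/25280 = 2.137 V.
Then V_B = V_A × (R3‖R_L)/(R2 + R3‖R_L) = 2.137 × 4398/4578 = 2.05 V.

V ≈ 2.05 V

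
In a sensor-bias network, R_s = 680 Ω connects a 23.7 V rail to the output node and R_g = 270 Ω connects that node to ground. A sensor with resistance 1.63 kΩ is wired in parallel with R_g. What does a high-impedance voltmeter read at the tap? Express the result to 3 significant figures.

V_out ≈ 6.02 V

The load sits in parallel with R_g: R_g‖R_L = (270 × 1630) / (270 + 1630) = 231.6 Ω.
V_out = 23.7 × 231.6 / (680 + 231.6) = 23.7 × 231.6/911.6 = 6.02 V.
(Unloaded it would have been 6.74 V.)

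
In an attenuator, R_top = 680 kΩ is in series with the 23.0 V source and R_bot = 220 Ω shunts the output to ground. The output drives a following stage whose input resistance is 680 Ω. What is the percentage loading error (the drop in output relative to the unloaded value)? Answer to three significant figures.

Unloaded V = 23.0 × 220/680200 = 0.007439 V.
Loaded: R_bot‖R_L = 166.2 Ω, giving V = 23.0 × 166.2/680200 = 0.005621 V.
Drop = (0.007439 − 0.005621) / 0.007439 = 24.4 %.

24.4 %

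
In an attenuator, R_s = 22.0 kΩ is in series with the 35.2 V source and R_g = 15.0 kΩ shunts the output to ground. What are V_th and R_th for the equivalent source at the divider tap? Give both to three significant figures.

V_th = 14.3 V, R_th = 8.92 kΩ

V_th is the open-circuit tap voltage: 35.2 × 15.0/(22.0 + 15.0) = 14.3 V.
With the supply zeroed, R_s and R_g appear in parallel from the tap: R_th = R_s‖R_g = (22.0 × 15.0)/37.00 = 8.92 kΩ.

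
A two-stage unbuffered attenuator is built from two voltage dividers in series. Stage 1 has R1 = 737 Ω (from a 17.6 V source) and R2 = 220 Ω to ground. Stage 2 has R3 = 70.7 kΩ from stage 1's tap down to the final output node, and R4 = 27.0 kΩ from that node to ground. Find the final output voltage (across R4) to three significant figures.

V_out ≈ 1.12 V

Stage 2 presents R3+R4 = 97700 Ω as a load on stage 1's tap.
Stage 1's lower leg becomes R2‖(R3+R4) = 219.5 Ω, so V_mid = 17.6 × 219.5/956.5 = 4.039 V.
Stage 2 is itself unloaded: V_out = V_mid × R4/(R3+R4) = 4.039 × 27000/97700 = 1.12 V.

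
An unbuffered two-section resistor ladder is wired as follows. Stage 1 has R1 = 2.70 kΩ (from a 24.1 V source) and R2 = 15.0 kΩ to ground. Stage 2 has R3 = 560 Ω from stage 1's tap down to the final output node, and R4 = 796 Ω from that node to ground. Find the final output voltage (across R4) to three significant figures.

V_out ≈ 4.46 V

Stage 2 presents R3+R4 = 1356 Ω as a load on stage 1's tap.
Stage 1's lower leg becomes R2‖(R3+R4) = 1244 Ω, so V_mid = 24.1 × 1244/3944 = 7.600 V.
Stage 2 is itself unloaded: V_out = V_mid × R4/(R3+R4) = 7.600 × 796/1356 = 4.46 V.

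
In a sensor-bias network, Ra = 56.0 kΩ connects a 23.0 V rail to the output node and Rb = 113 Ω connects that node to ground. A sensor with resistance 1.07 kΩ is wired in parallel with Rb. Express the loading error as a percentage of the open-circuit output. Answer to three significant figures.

The divider's output (Thévenin) resistance is Ra‖Rb = 112.8 Ω.
Fractional drop under load = R_th/(R_th + R_L) = 112.8 / (112.8 + 1070) = 0.09535.
So the output falls by 9.53 %.

9.53 %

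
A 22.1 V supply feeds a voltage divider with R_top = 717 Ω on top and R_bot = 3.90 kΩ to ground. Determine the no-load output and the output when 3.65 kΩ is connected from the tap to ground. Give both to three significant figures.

Open-circuit: V = 22.1 × 3900/(717 + 3900) = 18.7 V.
With the load, R_bot becomes R_bot‖R_L = 1885 Ω, so V = 22.1 × 1885/2602 = 16.0 V.

Unloaded: 18.7 V; loaded: 16.0 V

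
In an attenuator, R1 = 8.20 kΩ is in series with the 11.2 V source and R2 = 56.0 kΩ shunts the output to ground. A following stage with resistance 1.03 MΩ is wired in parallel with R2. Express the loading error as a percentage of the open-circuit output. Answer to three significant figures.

The divider's output (Thévenin) resistance is R1‖R2 = 7.153 kΩ.
Fractional drop under load = R_th/(R_th + R_L) = 7.153 / (7.153 + 1030) = 0.006896.
So the output falls by 0.690 %.

0.690 %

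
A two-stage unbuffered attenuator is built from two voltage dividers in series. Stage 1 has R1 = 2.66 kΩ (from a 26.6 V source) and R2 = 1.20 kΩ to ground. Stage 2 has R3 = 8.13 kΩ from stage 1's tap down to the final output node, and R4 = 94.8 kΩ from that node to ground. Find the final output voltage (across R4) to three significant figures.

Stage 2 presents R3+R4 = 102.9 kΩ as a load on stage 1's tap.
Stage 1's lower leg becomes R2‖(R3+R4) = 1.186 kΩ, so V_mid = 26.6 × 1.186/3.846 = 8.204 V.
Stage 2 is itself unloaded: V_out = V_mid × R4/(R3+R4) = 8.204 × 94.8/102.9 = 7.56 V.

V_out ≈ 7.56 V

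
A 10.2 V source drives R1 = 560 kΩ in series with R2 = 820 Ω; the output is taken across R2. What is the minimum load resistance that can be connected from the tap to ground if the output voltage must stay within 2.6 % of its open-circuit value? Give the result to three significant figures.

R_L(min) ≈ 30.7 kΩ

Output resistance R_th = R1‖R2 = (560000 × 820)/560800 = 818.8 Ω.
The fractional drop is R_th/(R_th + R_L); requiring this ≤ 0.0260 gives R_L ≥ R_th(1/0.0260 − 1) = 818.8 × 37.46 = 30.7 kΩ.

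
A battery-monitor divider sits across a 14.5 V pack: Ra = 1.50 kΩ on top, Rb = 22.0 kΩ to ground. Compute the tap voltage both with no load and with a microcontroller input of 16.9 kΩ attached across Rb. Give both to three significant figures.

Open-circuit: V = 14.5 × 22.0/(1.50 + 22.0) = 13.6 V.
With the load, Rb becomes Rb‖R_L = 9.558 kΩ, so V = 14.5 × 9.558/11.06 = 12.5 V.

Unloaded: 13.6 V; loaded: 12.5 V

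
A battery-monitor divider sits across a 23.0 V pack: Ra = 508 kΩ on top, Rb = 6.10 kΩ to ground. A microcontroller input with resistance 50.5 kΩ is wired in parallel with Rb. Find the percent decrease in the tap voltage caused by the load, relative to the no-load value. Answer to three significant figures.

10.7 %

The divider's output (Thévenin) resistance is Ra‖Rb = 6.028 kΩ.
Fractional drop under load = R_th/(R_th + R_L) = 6.028 / (6.028 + 50.5) = 0.1066.
So the output falls by 10.7 %.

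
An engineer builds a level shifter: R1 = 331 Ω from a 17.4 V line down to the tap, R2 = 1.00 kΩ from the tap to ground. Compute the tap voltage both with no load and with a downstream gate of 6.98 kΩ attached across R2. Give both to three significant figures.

Open-circuit: V = 17.4 × 1000/(331 + 1000) = 13.1 V.
With the load, R2 becomes R2‖R_L = 874.7 Ω, so V = 17.4 × 874.7/1206 = 12.6 V.

Unloaded: 13.1 V; loaded: 12.6 V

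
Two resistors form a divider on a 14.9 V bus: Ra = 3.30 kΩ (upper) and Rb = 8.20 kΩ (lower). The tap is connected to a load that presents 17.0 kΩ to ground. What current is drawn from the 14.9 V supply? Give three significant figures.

Rb‖R_L = 5.532 kΩ, so the source sees Ra + Rb‖R_L = 8.832 kΩ.
I = 14.9 V / 8.832 kΩ = 1.69 mA.

I ≈ 1.69 mA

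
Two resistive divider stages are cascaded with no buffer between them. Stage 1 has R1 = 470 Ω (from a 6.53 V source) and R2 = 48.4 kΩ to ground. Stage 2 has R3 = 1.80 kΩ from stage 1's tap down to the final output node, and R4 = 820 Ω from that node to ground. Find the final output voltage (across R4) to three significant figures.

V_out ≈ 1.72 V

Stage 2 presents R3+R4 = 2620 Ω as a load on stage 1's tap.
Stage 1's lower leg becomes R2‖(R3+R4) = 2485 Ω, so V_mid = 6.53 × 2485/2955 = 5.492 V.
Stage 2 is itself unloaded: V_out = V_mid × R4/(R3+R4) = 5.492 × 820/2620 = 1.72 V.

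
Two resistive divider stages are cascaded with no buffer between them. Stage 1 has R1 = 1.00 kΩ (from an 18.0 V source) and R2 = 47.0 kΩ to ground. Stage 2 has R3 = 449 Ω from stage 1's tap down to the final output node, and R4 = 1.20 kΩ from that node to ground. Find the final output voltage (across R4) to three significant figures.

V_out ≈ 8.05 V

Stage 2 presents R3+R4 = 1649 Ω as a load on stage 1's tap.
Stage 1's lower leg becomes R2‖(R3+R4) = 1593 Ω, so V_mid = 18.0 × 1593/2593 = 11.06 V.
Stage 2 is itself unloaded: V_out = V_mid × R4/(R3+R4) = 11.06 × 1200/1649 = 8.05 V.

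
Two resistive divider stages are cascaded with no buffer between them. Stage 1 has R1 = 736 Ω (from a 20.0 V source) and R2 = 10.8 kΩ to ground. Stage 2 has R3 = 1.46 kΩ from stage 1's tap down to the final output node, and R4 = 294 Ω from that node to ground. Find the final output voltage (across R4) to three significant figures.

V_out ≈ 2.25 V

Stage 2 presents R3+R4 = 1754 Ω as a load on stage 1's tap.
Stage 1's lower leg becomes R2‖(R3+R4) = 1509 Ω, so V_mid = 20.0 × 1509/2245 = 13.44 V.
Stage 2 is itself unloaded: V_out = V_mid × R4/(R3+R4) = 13.44 × 294/1754 = 2.25 V.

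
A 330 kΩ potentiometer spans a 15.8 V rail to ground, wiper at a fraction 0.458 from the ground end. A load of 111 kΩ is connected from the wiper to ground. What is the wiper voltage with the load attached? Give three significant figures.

V ≈ 4.16 V

The wiper splits the pot into (1−α)R = 178.9 kΩ above and αR = 151.1 kΩ below.
Lower section ‖ load = 64.00 kΩ.
V_wiper = 15.8 × 64.00/(178.9 + 64.00) = 4.16 V.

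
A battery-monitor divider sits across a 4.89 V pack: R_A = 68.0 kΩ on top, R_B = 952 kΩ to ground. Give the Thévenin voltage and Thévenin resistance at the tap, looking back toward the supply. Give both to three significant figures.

V_th is the open-circuit tap voltage: 4.89 × 952/(68.0 + 952) = 4.56 V.
With the supply zeroed, R_A and R_B appear in parallel from the tap: R_th = R_A‖R_B = (68.0 × 952)/1020 = 63.5 kΩ.

V_th = 4.56 V, R_th = 63.5 kΩ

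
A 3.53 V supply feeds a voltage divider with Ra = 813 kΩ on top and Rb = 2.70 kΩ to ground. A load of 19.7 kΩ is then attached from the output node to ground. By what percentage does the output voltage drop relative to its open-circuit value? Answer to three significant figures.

12.0 %

Unloaded V = 3.53 × 2.70/815.7 = 0.011684 V.
Loaded: Rb‖R_L = 2.375 kΩ, giving V = 3.53 × 2.375/815.4 = 0.010280 V.
Drop = (0.011684 − 0.010280) / 0.011684 = 12.0 %.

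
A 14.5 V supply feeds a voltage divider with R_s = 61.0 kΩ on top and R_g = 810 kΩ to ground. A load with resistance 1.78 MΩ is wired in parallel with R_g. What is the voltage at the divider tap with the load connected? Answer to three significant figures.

The load sits in parallel with R_g: R_g‖R_L = (810 × 1780) / (810 + 1780) = 556.7 kΩ.
V_out = 14.5 × 556.7 / (61.0 + 556.7) = 14.5 × 556.7/617.7 = 13.1 V.

V_out ≈ 13.1 V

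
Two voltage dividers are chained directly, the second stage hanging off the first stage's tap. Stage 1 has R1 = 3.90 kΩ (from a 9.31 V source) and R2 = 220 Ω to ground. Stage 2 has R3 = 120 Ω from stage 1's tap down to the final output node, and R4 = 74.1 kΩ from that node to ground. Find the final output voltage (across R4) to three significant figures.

Stage 2 presents R3+R4 = 74220 Ω as a load on stage 1's tap.
Stage 1's lower leg becomes R2‖(R3+R4) = 219.3 Ω, so V_mid = 9.31 × 219.3/4119 = 0.4957 V.
Stage 2 is itself unloaded: V_out = V_mid × R4/(R3+R4) = 0.4957 × 74100/74220 = 0.495 V.

V_out ≈ 0.495 V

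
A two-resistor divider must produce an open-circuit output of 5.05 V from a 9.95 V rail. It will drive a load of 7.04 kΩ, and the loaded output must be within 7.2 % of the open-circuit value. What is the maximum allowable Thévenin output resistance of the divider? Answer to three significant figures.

R_th ≤ 546 Ω

Loading drop = R_th/(R_th + R_L) ≤ 0.0720, so R_th ≤ R_L · ε/(1−ε) = 7.04 kΩ × 0.0720/0.9280 = 546 Ω.
(Any R1, R2 with R2/(R1+R2) = 0.508 and R1‖R2 ≤ 546 Ω will meet the spec.)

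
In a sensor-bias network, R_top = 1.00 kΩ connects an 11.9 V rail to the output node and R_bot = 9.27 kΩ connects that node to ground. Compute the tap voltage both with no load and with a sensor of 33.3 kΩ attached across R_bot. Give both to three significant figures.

Open-circuit: V = 11.9 × 9.27/(1.00 + 9.27) = 10.7 V.
With the load, R_bot becomes R_bot‖R_L = 7.251 kΩ, so V = 11.9 × 7.251/8.251 = 10.5 V.

Unloaded: 10.7 V; loaded: 10.5 V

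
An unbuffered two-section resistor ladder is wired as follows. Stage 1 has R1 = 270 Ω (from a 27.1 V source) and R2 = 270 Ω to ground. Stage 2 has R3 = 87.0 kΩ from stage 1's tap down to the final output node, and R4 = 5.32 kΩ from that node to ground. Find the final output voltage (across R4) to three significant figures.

V_out ≈ 0.780 V

Stage 2 presents R3+R4 = 92320 Ω as a load on stage 1's tap.
Stage 1's lower leg becomes R2‖(R3+R4) = 269.2 Ω, so V_mid = 27.1 × 269.2/539.2 = 13.53 V.
Stage 2 is itself unloaded: V_out = V_mid × R4/(R3+R4) = 13.53 × 5320/92320 = 0.780 V.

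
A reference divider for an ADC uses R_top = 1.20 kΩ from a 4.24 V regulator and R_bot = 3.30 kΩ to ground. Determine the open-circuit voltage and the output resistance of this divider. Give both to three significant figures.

V_th = 3.11 V, R_th = 880 Ω

V_th is the open-circuit tap voltage: 4.24 × 3.30/(1.20 + 3.30) = 3.11 V.
With the supply zeroed, R_top and R_bot appear in parallel from the tap: R_th = R_top‖R_bot = (1.20 × 3.30)/4.500 = 880 Ω.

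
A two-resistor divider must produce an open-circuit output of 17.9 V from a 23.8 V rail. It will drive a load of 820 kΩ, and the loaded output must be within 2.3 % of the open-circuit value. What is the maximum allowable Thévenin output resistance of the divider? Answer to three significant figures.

Loading drop = R_th/(R_th + R_L) ≤ 0.0230, so R_th ≤ R_L · ε/(1−ε) = 820 kΩ × 0.0230/0.9770 = 19.3 kΩ.
(Any R1, R2 with R2/(R1+R2) = 0.752 and R1‖R2 ≤ 19.3 kΩ will meet the spec.)

R_th ≤ 19.3 kΩ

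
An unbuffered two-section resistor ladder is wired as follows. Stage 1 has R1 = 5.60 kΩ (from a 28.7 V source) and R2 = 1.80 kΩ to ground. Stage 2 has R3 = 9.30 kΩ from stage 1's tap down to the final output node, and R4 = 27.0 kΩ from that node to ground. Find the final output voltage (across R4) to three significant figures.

V_out ≈ 5.00 V

Stage 2 presents R3+R4 = 36.30 kΩ as a load on stage 1's tap.
Stage 1's lower leg becomes R2‖(R3+R4) = 1.715 kΩ, so V_mid = 28.7 × 1.715/7.315 = 6.729 V.
Stage 2 is itself unloaded: V_out = V_mid × R4/(R3+R4) = 6.729 × 27.0/36.30 = 5.00 V.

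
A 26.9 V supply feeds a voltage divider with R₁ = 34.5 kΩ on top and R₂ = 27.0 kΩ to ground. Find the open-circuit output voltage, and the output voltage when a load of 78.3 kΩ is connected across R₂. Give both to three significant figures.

Unloaded: 11.8 V; loaded: 9.90 V

Open-circuit: V = 26.9 × 27.0/(34.5 + 27.0) = 11.8 V.
With the load, R₂ becomes R₂‖R_L = 20.08 kΩ, so V = 26.9 × 20.08/54.58 = 9.90 V.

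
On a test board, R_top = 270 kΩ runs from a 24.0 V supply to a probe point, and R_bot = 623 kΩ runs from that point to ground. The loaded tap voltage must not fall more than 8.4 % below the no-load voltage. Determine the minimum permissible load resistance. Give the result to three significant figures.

Output resistance R_th = R_top‖R_bot = (270 × 623)/893.0 = 188.4 kΩ.
The fractional drop is R_th/(R_th + R_L); requiring this ≤ 0.0840 gives R_L ≥ R_th(1/0.0840 − 1) = 188.4 × 10.90 = 2.05 MΩ.

R_L(min) ≈ 2.05 MΩ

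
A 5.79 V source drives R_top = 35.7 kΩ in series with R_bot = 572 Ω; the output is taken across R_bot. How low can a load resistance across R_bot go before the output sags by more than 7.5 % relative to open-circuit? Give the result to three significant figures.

Output resistance R_th = R_top‖R_bot = (35700 × 572)/36270 = 563.0 Ω.
The fractional drop is R_th/(R_th + R_L); requiring this ≤ 0.0750 gives R_L ≥ R_th(1/0.0750 − 1) = 563.0 × 12.33 = 6.94 kΩ.

R_L(min) ≈ 6.94 kΩ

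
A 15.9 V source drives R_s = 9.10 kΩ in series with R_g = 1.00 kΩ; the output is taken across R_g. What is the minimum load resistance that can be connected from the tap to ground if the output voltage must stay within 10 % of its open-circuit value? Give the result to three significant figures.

R_L(min) ≈ 8.11 kΩ

Output resistance R_th = R_s‖R_g = (9100 × 1000)/10100 = 901.0 Ω.
The fractional drop is R_th/(R_th + R_L); requiring this ≤ 0.100 gives R_L ≥ R_th(1/0.100 − 1) = 901.0 × 9.000 = 8.11 kΩ.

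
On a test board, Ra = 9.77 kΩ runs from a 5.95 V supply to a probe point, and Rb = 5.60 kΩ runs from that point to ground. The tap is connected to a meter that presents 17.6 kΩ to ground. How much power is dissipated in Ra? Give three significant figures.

P ≈ 1.76 mW

Total resistance from the source is Ra + (Rb‖R_L) = 14.02 kΩ, so I = 5.95/14.02 kΩ = 0.4244 mA.
P = I²·Ra = (0.4244 mA)² × 9.77 kΩ = 1.76 mW.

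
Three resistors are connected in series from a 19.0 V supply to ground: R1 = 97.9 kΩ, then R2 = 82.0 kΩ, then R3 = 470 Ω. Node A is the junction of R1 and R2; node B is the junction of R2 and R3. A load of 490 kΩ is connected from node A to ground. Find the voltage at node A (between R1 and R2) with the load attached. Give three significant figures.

Below node A the series string R2+R3 = 82470 Ω sits in parallel with the 490000 Ω load: 70590 Ω.
V_A = 19.0 × 70590/(97900 + 70590) = 7.96 V.

V ≈ 7.96 V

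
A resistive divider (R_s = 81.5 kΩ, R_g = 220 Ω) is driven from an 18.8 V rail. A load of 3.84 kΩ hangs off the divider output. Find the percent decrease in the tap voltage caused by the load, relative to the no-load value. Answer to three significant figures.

The divider's output (Thévenin) resistance is R_s‖R_g = 219.4 Ω.
Fractional drop under load = R_th/(R_th + R_L) = 219.4 / (219.4 + 3840) = 0.05405.
So the output falls by 5.40 %.

5.40 %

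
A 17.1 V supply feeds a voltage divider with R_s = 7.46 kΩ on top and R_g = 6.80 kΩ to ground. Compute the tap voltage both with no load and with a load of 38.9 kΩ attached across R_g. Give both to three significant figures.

Open-circuit: V = 17.1 × 6.80/(7.46 + 6.80) = 8.15 V.
With the load, R_g becomes R_g‖R_L = 5.788 kΩ, so V = 17.1 × 5.788/13.25 = 7.47 V.

Unloaded: 8.15 V; loaded: 7.47 V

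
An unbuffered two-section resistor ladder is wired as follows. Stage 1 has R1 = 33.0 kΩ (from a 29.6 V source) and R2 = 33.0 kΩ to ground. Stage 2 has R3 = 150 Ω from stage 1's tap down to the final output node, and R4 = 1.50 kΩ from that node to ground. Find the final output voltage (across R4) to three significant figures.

V_out ≈ 1.22 V

Stage 2 presents R3+R4 = 1650 Ω as a load on stage 1's tap.
Stage 1's lower leg becomes R2‖(R3+R4) = 1571 Ω, so V_mid = 29.6 × 1571/34570 = 1.345 V.
Stage 2 is itself unloaded: V_out = V_mid × R4/(R3+R4) = 1.345 × 1500/1650 = 1.22 V.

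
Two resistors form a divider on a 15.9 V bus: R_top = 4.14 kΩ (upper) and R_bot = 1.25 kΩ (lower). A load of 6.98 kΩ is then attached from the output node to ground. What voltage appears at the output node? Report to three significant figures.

The load sits in parallel with R_bot: R_bot‖R_L = (1.25 × 6.98) / (1.25 + 6.98) = 1.060 kΩ.
V_out = 15.9 × 1.060 / (4.14 + 1.060) = 15.9 × 1.060/5.200 = 3.24 V.

V_out ≈ 3.24 V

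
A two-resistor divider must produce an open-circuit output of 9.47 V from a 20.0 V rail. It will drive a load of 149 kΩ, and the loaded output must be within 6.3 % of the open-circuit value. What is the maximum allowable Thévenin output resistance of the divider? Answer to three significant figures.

R_th ≤ 10.0 kΩ

Loading drop = R_th/(R_th + R_L) ≤ 0.0630, so R_th ≤ R_L · ε/(1−ε) = 149 kΩ × 0.0630/0.9370 = 10.0 kΩ.
(Any R1, R2 with R2/(R1+R2) = 0.474 and R1‖R2 ≤ 10.0 kΩ will meet the spec.)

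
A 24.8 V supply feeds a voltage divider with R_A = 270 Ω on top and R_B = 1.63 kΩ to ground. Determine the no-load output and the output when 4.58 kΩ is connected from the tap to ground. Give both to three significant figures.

Unloaded: 21.3 V; loaded: 20.3 V

Open-circuit: V = 24.8 × 1630/(270 + 1630) = 21.3 V.
With the load, R_B becomes R_B‖R_L = 1202 Ω, so V = 24.8 × 1202/1472 = 20.3 V.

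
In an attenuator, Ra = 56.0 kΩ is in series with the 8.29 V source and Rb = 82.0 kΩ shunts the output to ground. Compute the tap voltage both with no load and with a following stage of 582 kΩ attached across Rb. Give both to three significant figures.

Unloaded: 4.93 V; loaded: 4.66 V

Open-circuit: V = 8.29 × 82.0/(56.0 + 82.0) = 4.93 V.
With the load, Rb becomes Rb‖R_L = 71.87 kΩ, so V = 8.29 × 71.87/127.9 = 4.66 V.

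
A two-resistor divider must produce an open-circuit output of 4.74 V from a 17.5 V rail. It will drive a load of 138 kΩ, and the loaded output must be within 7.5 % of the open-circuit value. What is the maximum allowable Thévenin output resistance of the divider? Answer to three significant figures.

Loading drop = R_th/(R_th + R_L) ≤ 0.0750, so R_th ≤ R_L · ε/(1−ε) = 138 kΩ × 0.0750/0.9250 = 11.2 kΩ.
(Any R1, R2 with R2/(R1+R2) = 0.271 and R1‖R2 ≤ 11.2 kΩ will meet the spec.)

R_th ≤ 11.2 kΩ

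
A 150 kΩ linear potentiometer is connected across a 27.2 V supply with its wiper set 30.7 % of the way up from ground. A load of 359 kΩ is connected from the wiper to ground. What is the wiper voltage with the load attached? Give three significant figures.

The wiper splits the pot into (1−α)R = 104.0 kΩ above and αR = 46.05 kΩ below.
Lower section ‖ load = 40.81 kΩ.
V_wiper = 27.2 × 40.81/(104.0 + 40.81) = 7.67 V.

V ≈ 7.67 V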